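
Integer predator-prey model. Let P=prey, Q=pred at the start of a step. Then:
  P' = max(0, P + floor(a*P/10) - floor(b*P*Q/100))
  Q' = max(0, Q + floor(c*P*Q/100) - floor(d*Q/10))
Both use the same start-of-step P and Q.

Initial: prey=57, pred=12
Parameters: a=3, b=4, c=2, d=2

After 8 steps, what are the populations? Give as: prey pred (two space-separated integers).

Step 1: prey: 57+17-27=47; pred: 12+13-2=23
Step 2: prey: 47+14-43=18; pred: 23+21-4=40
Step 3: prey: 18+5-28=0; pred: 40+14-8=46
Step 4: prey: 0+0-0=0; pred: 46+0-9=37
Step 5: prey: 0+0-0=0; pred: 37+0-7=30
Step 6: prey: 0+0-0=0; pred: 30+0-6=24
Step 7: prey: 0+0-0=0; pred: 24+0-4=20
Step 8: prey: 0+0-0=0; pred: 20+0-4=16

Answer: 0 16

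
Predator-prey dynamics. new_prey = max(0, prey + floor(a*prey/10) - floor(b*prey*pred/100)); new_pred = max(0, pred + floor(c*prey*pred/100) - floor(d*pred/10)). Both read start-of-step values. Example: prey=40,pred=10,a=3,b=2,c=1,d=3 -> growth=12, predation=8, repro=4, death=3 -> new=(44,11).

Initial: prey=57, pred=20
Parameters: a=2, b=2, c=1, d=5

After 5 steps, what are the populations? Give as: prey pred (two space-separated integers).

Answer: 24 10

Derivation:
Step 1: prey: 57+11-22=46; pred: 20+11-10=21
Step 2: prey: 46+9-19=36; pred: 21+9-10=20
Step 3: prey: 36+7-14=29; pred: 20+7-10=17
Step 4: prey: 29+5-9=25; pred: 17+4-8=13
Step 5: prey: 25+5-6=24; pred: 13+3-6=10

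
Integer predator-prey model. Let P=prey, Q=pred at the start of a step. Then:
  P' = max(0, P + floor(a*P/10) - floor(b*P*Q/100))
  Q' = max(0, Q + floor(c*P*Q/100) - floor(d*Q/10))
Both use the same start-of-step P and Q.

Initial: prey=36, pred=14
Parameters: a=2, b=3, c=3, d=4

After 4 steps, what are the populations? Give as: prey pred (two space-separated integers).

Answer: 0 23

Derivation:
Step 1: prey: 36+7-15=28; pred: 14+15-5=24
Step 2: prey: 28+5-20=13; pred: 24+20-9=35
Step 3: prey: 13+2-13=2; pred: 35+13-14=34
Step 4: prey: 2+0-2=0; pred: 34+2-13=23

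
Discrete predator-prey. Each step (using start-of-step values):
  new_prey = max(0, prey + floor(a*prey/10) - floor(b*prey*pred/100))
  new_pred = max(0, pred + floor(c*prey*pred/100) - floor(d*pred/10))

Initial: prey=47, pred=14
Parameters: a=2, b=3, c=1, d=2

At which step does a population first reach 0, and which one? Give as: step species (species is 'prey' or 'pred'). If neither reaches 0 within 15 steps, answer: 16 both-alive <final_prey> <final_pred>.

Step 1: prey: 47+9-19=37; pred: 14+6-2=18
Step 2: prey: 37+7-19=25; pred: 18+6-3=21
Step 3: prey: 25+5-15=15; pred: 21+5-4=22
Step 4: prey: 15+3-9=9; pred: 22+3-4=21
Step 5: prey: 9+1-5=5; pred: 21+1-4=18
Step 6: prey: 5+1-2=4; pred: 18+0-3=15
Step 7: prey: 4+0-1=3; pred: 15+0-3=12
Step 8: prey: 3+0-1=2; pred: 12+0-2=10
Step 9: prey: 2+0-0=2; pred: 10+0-2=8
Step 10: prey: 2+0-0=2; pred: 8+0-1=7
Step 11: prey: 2+0-0=2; pred: 7+0-1=6
Step 12: prey: 2+0-0=2; pred: 6+0-1=5
Step 13: prey: 2+0-0=2; pred: 5+0-1=4
Step 14: prey: 2+0-0=2; pred: 4+0-0=4
Steps 15-15: state stable at prey=2, pred=4 (no change)
No extinction within 15 steps

Answer: 16 both-alive 2 4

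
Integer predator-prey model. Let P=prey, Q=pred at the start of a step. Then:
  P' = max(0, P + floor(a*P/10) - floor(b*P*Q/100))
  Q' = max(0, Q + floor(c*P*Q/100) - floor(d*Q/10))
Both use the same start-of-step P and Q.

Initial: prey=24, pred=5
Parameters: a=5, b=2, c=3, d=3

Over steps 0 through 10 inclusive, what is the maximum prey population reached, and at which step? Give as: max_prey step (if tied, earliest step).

Step 1: prey: 24+12-2=34; pred: 5+3-1=7
Step 2: prey: 34+17-4=47; pred: 7+7-2=12
Step 3: prey: 47+23-11=59; pred: 12+16-3=25
Step 4: prey: 59+29-29=59; pred: 25+44-7=62
Step 5: prey: 59+29-73=15; pred: 62+109-18=153
Step 6: prey: 15+7-45=0; pred: 153+68-45=176
Step 7: prey: 0+0-0=0; pred: 176+0-52=124
Step 8: prey: 0+0-0=0; pred: 124+0-37=87
Step 9: prey: 0+0-0=0; pred: 87+0-26=61
Step 10: prey: 0+0-0=0; pred: 61+0-18=43
Max prey = 59 at step 3

Answer: 59 3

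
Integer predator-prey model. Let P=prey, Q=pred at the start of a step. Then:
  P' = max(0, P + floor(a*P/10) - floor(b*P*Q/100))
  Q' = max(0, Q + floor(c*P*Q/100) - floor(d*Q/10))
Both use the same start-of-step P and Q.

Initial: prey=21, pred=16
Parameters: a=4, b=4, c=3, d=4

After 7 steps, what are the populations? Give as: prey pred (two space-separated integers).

Step 1: prey: 21+8-13=16; pred: 16+10-6=20
Step 2: prey: 16+6-12=10; pred: 20+9-8=21
Step 3: prey: 10+4-8=6; pred: 21+6-8=19
Step 4: prey: 6+2-4=4; pred: 19+3-7=15
Step 5: prey: 4+1-2=3; pred: 15+1-6=10
Step 6: prey: 3+1-1=3; pred: 10+0-4=6
Step 7: prey: 3+1-0=4; pred: 6+0-2=4

Answer: 4 4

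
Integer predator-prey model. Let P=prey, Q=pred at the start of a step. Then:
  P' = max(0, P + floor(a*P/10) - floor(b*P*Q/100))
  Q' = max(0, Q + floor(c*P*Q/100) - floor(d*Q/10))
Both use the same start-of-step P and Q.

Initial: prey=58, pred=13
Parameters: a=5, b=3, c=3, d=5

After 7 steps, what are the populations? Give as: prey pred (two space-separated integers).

Step 1: prey: 58+29-22=65; pred: 13+22-6=29
Step 2: prey: 65+32-56=41; pred: 29+56-14=71
Step 3: prey: 41+20-87=0; pred: 71+87-35=123
Step 4: prey: 0+0-0=0; pred: 123+0-61=62
Step 5: prey: 0+0-0=0; pred: 62+0-31=31
Step 6: prey: 0+0-0=0; pred: 31+0-15=16
Step 7: prey: 0+0-0=0; pred: 16+0-8=8

Answer: 0 8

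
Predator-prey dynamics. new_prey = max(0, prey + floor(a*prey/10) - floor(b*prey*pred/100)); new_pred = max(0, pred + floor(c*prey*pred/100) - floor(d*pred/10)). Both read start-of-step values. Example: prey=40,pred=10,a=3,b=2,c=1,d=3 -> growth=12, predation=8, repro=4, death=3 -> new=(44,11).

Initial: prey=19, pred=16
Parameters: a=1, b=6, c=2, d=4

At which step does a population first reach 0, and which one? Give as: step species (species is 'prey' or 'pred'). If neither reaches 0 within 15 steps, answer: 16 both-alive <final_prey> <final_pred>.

Answer: 16 both-alive 1 2

Derivation:
Step 1: prey: 19+1-18=2; pred: 16+6-6=16
Step 2: prey: 2+0-1=1; pred: 16+0-6=10
Step 3: prey: 1+0-0=1; pred: 10+0-4=6
Step 4: prey: 1+0-0=1; pred: 6+0-2=4
Step 5: prey: 1+0-0=1; pred: 4+0-1=3
Step 6: prey: 1+0-0=1; pred: 3+0-1=2
Step 7: prey: 1+0-0=1; pred: 2+0-0=2
Steps 8-15: state stable at prey=1, pred=2 (no change)
No extinction within 15 steps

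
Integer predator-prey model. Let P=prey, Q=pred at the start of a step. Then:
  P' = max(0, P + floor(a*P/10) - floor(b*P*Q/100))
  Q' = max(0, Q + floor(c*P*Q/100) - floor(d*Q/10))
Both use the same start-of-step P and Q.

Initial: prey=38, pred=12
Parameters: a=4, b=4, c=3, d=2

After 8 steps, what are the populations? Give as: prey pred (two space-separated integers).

Answer: 0 20

Derivation:
Step 1: prey: 38+15-18=35; pred: 12+13-2=23
Step 2: prey: 35+14-32=17; pred: 23+24-4=43
Step 3: prey: 17+6-29=0; pred: 43+21-8=56
Step 4: prey: 0+0-0=0; pred: 56+0-11=45
Step 5: prey: 0+0-0=0; pred: 45+0-9=36
Step 6: prey: 0+0-0=0; pred: 36+0-7=29
Step 7: prey: 0+0-0=0; pred: 29+0-5=24
Step 8: prey: 0+0-0=0; pred: 24+0-4=20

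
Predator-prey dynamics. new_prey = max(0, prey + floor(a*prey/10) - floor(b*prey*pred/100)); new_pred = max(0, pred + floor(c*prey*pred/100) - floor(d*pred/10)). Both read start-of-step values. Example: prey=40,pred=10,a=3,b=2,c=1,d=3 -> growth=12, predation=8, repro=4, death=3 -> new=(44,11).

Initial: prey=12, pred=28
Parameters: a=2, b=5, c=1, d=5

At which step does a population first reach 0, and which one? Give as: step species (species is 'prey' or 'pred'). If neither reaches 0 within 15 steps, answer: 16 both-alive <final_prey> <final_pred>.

Step 1: prey: 12+2-16=0; pred: 28+3-14=17
First extinction: prey at step 1

Answer: 1 prey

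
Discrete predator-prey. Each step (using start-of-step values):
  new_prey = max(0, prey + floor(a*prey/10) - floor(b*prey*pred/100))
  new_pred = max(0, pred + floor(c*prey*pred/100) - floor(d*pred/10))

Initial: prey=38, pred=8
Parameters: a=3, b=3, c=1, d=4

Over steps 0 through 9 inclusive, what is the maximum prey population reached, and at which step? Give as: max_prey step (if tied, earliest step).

Answer: 56 7

Derivation:
Step 1: prey: 38+11-9=40; pred: 8+3-3=8
Step 2: prey: 40+12-9=43; pred: 8+3-3=8
Step 3: prey: 43+12-10=45; pred: 8+3-3=8
Step 4: prey: 45+13-10=48; pred: 8+3-3=8
Step 5: prey: 48+14-11=51; pred: 8+3-3=8
Step 6: prey: 51+15-12=54; pred: 8+4-3=9
Step 7: prey: 54+16-14=56; pred: 9+4-3=10
Step 8: prey: 56+16-16=56; pred: 10+5-4=11
Step 9: prey: 56+16-18=54; pred: 11+6-4=13
Max prey = 56 at step 7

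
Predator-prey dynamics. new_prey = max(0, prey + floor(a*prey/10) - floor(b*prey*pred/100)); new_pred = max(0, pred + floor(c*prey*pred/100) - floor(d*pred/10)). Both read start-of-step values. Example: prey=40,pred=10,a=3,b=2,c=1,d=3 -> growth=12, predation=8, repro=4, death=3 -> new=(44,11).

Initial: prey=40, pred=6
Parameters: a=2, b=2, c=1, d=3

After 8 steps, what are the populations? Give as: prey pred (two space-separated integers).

Answer: 33 21

Derivation:
Step 1: prey: 40+8-4=44; pred: 6+2-1=7
Step 2: prey: 44+8-6=46; pred: 7+3-2=8
Step 3: prey: 46+9-7=48; pred: 8+3-2=9
Step 4: prey: 48+9-8=49; pred: 9+4-2=11
Step 5: prey: 49+9-10=48; pred: 11+5-3=13
Step 6: prey: 48+9-12=45; pred: 13+6-3=16
Step 7: prey: 45+9-14=40; pred: 16+7-4=19
Step 8: prey: 40+8-15=33; pred: 19+7-5=21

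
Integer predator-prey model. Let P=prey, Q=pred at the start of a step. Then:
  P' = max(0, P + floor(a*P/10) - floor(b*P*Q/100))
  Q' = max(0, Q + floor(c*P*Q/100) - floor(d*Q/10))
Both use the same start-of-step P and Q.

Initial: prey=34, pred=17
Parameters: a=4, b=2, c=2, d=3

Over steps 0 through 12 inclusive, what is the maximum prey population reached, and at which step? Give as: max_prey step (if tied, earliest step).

Step 1: prey: 34+13-11=36; pred: 17+11-5=23
Step 2: prey: 36+14-16=34; pred: 23+16-6=33
Step 3: prey: 34+13-22=25; pred: 33+22-9=46
Step 4: prey: 25+10-23=12; pred: 46+23-13=56
Step 5: prey: 12+4-13=3; pred: 56+13-16=53
Step 6: prey: 3+1-3=1; pred: 53+3-15=41
Step 7: prey: 1+0-0=1; pred: 41+0-12=29
Step 8: prey: 1+0-0=1; pred: 29+0-8=21
Step 9: prey: 1+0-0=1; pred: 21+0-6=15
Step 10: prey: 1+0-0=1; pred: 15+0-4=11
Step 11: prey: 1+0-0=1; pred: 11+0-3=8
Step 12: prey: 1+0-0=1; pred: 8+0-2=6
Max prey = 36 at step 1

Answer: 36 1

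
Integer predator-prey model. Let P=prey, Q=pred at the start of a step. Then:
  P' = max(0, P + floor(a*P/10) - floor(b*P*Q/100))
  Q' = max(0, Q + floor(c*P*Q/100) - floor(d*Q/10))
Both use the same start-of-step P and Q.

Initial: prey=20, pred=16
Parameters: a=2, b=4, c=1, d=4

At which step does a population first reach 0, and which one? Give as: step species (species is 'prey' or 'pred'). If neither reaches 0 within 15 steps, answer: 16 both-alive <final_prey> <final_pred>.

Answer: 16 both-alive 24 2

Derivation:
Step 1: prey: 20+4-12=12; pred: 16+3-6=13
Step 2: prey: 12+2-6=8; pred: 13+1-5=9
Step 3: prey: 8+1-2=7; pred: 9+0-3=6
Step 4: prey: 7+1-1=7; pred: 6+0-2=4
Step 5: prey: 7+1-1=7; pred: 4+0-1=3
Step 6: prey: 7+1-0=8; pred: 3+0-1=2
Step 7: prey: 8+1-0=9; pred: 2+0-0=2
Step 8: prey: 9+1-0=10; pred: 2+0-0=2
Step 9: prey: 10+2-0=12; pred: 2+0-0=2
Step 10: prey: 12+2-0=14; pred: 2+0-0=2
Step 11: prey: 14+2-1=15; pred: 2+0-0=2
Step 12: prey: 15+3-1=17; pred: 2+0-0=2
Step 13: prey: 17+3-1=19; pred: 2+0-0=2
Step 14: prey: 19+3-1=21; pred: 2+0-0=2
Step 15: prey: 21+4-1=24; pred: 2+0-0=2
No extinction within 15 steps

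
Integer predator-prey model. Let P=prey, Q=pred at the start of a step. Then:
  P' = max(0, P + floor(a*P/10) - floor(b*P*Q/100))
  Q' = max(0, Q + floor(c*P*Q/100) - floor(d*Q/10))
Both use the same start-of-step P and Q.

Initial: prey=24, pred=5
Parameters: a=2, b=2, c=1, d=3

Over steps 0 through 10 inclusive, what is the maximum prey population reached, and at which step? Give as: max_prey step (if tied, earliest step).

Answer: 56 10

Derivation:
Step 1: prey: 24+4-2=26; pred: 5+1-1=5
Step 2: prey: 26+5-2=29; pred: 5+1-1=5
Step 3: prey: 29+5-2=32; pred: 5+1-1=5
Step 4: prey: 32+6-3=35; pred: 5+1-1=5
Step 5: prey: 35+7-3=39; pred: 5+1-1=5
Step 6: prey: 39+7-3=43; pred: 5+1-1=5
Step 7: prey: 43+8-4=47; pred: 5+2-1=6
Step 8: prey: 47+9-5=51; pred: 6+2-1=7
Step 9: prey: 51+10-7=54; pred: 7+3-2=8
Step 10: prey: 54+10-8=56; pred: 8+4-2=10
Max prey = 56 at step 10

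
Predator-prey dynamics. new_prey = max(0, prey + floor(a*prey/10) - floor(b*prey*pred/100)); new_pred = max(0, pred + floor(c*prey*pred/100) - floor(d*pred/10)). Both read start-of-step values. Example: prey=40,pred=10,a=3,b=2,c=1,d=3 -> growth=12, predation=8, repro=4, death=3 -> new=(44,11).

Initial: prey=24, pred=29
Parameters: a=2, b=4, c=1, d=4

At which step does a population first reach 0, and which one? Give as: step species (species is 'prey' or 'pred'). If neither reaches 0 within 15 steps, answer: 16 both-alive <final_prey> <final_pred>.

Step 1: prey: 24+4-27=1; pred: 29+6-11=24
Step 2: prey: 1+0-0=1; pred: 24+0-9=15
Step 3: prey: 1+0-0=1; pred: 15+0-6=9
Step 4: prey: 1+0-0=1; pred: 9+0-3=6
Step 5: prey: 1+0-0=1; pred: 6+0-2=4
Step 6: prey: 1+0-0=1; pred: 4+0-1=3
Step 7: prey: 1+0-0=1; pred: 3+0-1=2
Step 8: prey: 1+0-0=1; pred: 2+0-0=2
Steps 9-15: state stable at prey=1, pred=2 (no change)
No extinction within 15 steps

Answer: 16 both-alive 1 2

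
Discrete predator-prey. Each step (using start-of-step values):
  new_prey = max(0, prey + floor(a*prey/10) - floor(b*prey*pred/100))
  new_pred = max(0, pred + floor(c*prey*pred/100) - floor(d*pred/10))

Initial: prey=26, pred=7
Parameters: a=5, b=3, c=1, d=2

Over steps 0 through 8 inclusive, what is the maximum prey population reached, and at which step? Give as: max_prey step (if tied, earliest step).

Answer: 76 5

Derivation:
Step 1: prey: 26+13-5=34; pred: 7+1-1=7
Step 2: prey: 34+17-7=44; pred: 7+2-1=8
Step 3: prey: 44+22-10=56; pred: 8+3-1=10
Step 4: prey: 56+28-16=68; pred: 10+5-2=13
Step 5: prey: 68+34-26=76; pred: 13+8-2=19
Step 6: prey: 76+38-43=71; pred: 19+14-3=30
Step 7: prey: 71+35-63=43; pred: 30+21-6=45
Step 8: prey: 43+21-58=6; pred: 45+19-9=55
Max prey = 76 at step 5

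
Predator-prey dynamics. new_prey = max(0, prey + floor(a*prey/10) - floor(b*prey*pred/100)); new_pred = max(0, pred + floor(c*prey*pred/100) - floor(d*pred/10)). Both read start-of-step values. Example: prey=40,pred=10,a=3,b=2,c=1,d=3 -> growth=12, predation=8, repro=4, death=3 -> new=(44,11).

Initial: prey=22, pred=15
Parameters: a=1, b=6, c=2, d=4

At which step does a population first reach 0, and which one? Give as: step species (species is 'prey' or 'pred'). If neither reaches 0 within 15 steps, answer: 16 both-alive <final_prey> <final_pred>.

Answer: 16 both-alive 1 2

Derivation:
Step 1: prey: 22+2-19=5; pred: 15+6-6=15
Step 2: prey: 5+0-4=1; pred: 15+1-6=10
Step 3: prey: 1+0-0=1; pred: 10+0-4=6
Step 4: prey: 1+0-0=1; pred: 6+0-2=4
Step 5: prey: 1+0-0=1; pred: 4+0-1=3
Step 6: prey: 1+0-0=1; pred: 3+0-1=2
Step 7: prey: 1+0-0=1; pred: 2+0-0=2
Steps 8-15: state stable at prey=1, pred=2 (no change)
No extinction within 15 steps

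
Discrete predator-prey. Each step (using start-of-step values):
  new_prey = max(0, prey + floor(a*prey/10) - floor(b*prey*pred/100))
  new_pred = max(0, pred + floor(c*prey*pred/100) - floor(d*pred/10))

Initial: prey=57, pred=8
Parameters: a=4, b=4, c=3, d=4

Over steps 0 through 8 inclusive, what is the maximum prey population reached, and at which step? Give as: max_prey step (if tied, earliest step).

Step 1: prey: 57+22-18=61; pred: 8+13-3=18
Step 2: prey: 61+24-43=42; pred: 18+32-7=43
Step 3: prey: 42+16-72=0; pred: 43+54-17=80
Step 4: prey: 0+0-0=0; pred: 80+0-32=48
Step 5: prey: 0+0-0=0; pred: 48+0-19=29
Step 6: prey: 0+0-0=0; pred: 29+0-11=18
Step 7: prey: 0+0-0=0; pred: 18+0-7=11
Step 8: prey: 0+0-0=0; pred: 11+0-4=7
Max prey = 61 at step 1

Answer: 61 1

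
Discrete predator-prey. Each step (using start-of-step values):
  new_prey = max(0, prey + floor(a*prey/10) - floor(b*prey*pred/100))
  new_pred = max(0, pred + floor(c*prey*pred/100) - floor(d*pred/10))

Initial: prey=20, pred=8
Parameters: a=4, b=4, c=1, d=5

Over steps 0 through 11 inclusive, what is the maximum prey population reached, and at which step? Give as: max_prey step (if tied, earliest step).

Answer: 259 11

Derivation:
Step 1: prey: 20+8-6=22; pred: 8+1-4=5
Step 2: prey: 22+8-4=26; pred: 5+1-2=4
Step 3: prey: 26+10-4=32; pred: 4+1-2=3
Step 4: prey: 32+12-3=41; pred: 3+0-1=2
Step 5: prey: 41+16-3=54; pred: 2+0-1=1
Step 6: prey: 54+21-2=73; pred: 1+0-0=1
Step 7: prey: 73+29-2=100; pred: 1+0-0=1
Step 8: prey: 100+40-4=136; pred: 1+1-0=2
Step 9: prey: 136+54-10=180; pred: 2+2-1=3
Step 10: prey: 180+72-21=231; pred: 3+5-1=7
Step 11: prey: 231+92-64=259; pred: 7+16-3=20
Max prey = 259 at step 11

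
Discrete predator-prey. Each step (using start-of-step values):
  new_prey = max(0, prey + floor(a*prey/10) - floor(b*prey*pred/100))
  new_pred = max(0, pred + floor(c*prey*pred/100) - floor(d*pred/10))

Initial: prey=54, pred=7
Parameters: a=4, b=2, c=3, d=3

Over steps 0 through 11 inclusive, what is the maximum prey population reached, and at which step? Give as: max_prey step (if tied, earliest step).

Answer: 74 2

Derivation:
Step 1: prey: 54+21-7=68; pred: 7+11-2=16
Step 2: prey: 68+27-21=74; pred: 16+32-4=44
Step 3: prey: 74+29-65=38; pred: 44+97-13=128
Step 4: prey: 38+15-97=0; pred: 128+145-38=235
Step 5: prey: 0+0-0=0; pred: 235+0-70=165
Step 6: prey: 0+0-0=0; pred: 165+0-49=116
Step 7: prey: 0+0-0=0; pred: 116+0-34=82
Step 8: prey: 0+0-0=0; pred: 82+0-24=58
Step 9: prey: 0+0-0=0; pred: 58+0-17=41
Step 10: prey: 0+0-0=0; pred: 41+0-12=29
Step 11: prey: 0+0-0=0; pred: 29+0-8=21
Max prey = 74 at step 2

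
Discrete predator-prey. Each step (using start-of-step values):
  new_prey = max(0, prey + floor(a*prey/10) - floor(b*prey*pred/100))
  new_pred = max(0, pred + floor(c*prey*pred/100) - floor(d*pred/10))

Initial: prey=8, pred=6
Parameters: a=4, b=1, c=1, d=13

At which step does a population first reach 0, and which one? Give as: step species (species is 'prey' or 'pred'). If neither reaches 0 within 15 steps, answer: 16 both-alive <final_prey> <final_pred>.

Answer: 1 pred

Derivation:
Step 1: prey: 8+3-0=11; pred: 6+0-7=0
First extinction: pred at step 1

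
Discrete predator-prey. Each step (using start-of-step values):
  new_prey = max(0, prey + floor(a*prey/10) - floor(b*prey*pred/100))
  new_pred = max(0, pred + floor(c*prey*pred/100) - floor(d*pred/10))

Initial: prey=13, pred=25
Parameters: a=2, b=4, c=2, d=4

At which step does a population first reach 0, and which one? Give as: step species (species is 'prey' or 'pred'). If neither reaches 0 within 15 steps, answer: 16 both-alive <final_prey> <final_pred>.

Answer: 16 both-alive 1 2

Derivation:
Step 1: prey: 13+2-13=2; pred: 25+6-10=21
Step 2: prey: 2+0-1=1; pred: 21+0-8=13
Step 3: prey: 1+0-0=1; pred: 13+0-5=8
Step 4: prey: 1+0-0=1; pred: 8+0-3=5
Step 5: prey: 1+0-0=1; pred: 5+0-2=3
Step 6: prey: 1+0-0=1; pred: 3+0-1=2
Step 7: prey: 1+0-0=1; pred: 2+0-0=2
Steps 8-15: state stable at prey=1, pred=2 (no change)
No extinction within 15 steps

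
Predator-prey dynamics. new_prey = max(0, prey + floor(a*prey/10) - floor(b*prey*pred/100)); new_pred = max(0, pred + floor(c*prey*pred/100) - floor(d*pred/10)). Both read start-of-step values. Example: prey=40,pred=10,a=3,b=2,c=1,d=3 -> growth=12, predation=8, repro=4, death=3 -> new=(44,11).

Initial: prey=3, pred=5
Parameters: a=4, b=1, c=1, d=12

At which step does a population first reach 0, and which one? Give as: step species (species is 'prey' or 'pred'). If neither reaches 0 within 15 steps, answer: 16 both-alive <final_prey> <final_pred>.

Answer: 1 pred

Derivation:
Step 1: prey: 3+1-0=4; pred: 5+0-6=0
First extinction: pred at step 1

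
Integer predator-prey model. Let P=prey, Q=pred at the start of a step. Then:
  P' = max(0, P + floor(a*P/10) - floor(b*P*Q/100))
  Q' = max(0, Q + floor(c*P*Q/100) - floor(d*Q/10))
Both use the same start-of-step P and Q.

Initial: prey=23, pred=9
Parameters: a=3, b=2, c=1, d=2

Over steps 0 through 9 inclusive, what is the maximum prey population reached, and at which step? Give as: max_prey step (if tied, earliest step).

Step 1: prey: 23+6-4=25; pred: 9+2-1=10
Step 2: prey: 25+7-5=27; pred: 10+2-2=10
Step 3: prey: 27+8-5=30; pred: 10+2-2=10
Step 4: prey: 30+9-6=33; pred: 10+3-2=11
Step 5: prey: 33+9-7=35; pred: 11+3-2=12
Step 6: prey: 35+10-8=37; pred: 12+4-2=14
Step 7: prey: 37+11-10=38; pred: 14+5-2=17
Step 8: prey: 38+11-12=37; pred: 17+6-3=20
Step 9: prey: 37+11-14=34; pred: 20+7-4=23
Max prey = 38 at step 7

Answer: 38 7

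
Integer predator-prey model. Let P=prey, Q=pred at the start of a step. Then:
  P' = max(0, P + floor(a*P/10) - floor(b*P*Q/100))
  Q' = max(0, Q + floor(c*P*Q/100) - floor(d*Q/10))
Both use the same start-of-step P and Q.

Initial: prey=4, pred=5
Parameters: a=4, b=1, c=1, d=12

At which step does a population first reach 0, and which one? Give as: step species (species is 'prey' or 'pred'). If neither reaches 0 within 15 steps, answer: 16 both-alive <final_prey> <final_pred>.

Step 1: prey: 4+1-0=5; pred: 5+0-6=0
First extinction: pred at step 1

Answer: 1 pred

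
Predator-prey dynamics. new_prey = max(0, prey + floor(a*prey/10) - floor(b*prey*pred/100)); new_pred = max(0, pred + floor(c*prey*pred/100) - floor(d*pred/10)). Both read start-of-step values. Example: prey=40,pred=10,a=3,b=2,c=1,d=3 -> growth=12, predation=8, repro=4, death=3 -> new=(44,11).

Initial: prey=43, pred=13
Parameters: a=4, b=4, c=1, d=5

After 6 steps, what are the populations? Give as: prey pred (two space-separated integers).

Step 1: prey: 43+17-22=38; pred: 13+5-6=12
Step 2: prey: 38+15-18=35; pred: 12+4-6=10
Step 3: prey: 35+14-14=35; pred: 10+3-5=8
Step 4: prey: 35+14-11=38; pred: 8+2-4=6
Step 5: prey: 38+15-9=44; pred: 6+2-3=5
Step 6: prey: 44+17-8=53; pred: 5+2-2=5

Answer: 53 5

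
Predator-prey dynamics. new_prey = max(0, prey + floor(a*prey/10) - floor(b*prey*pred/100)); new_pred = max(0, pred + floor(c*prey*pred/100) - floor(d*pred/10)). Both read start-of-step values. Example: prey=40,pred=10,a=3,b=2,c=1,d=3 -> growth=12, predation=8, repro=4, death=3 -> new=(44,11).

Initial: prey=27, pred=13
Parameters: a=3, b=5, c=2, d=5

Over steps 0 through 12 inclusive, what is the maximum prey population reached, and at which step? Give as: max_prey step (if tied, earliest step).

Answer: 35 12

Derivation:
Step 1: prey: 27+8-17=18; pred: 13+7-6=14
Step 2: prey: 18+5-12=11; pred: 14+5-7=12
Step 3: prey: 11+3-6=8; pred: 12+2-6=8
Step 4: prey: 8+2-3=7; pred: 8+1-4=5
Step 5: prey: 7+2-1=8; pred: 5+0-2=3
Step 6: prey: 8+2-1=9; pred: 3+0-1=2
Step 7: prey: 9+2-0=11; pred: 2+0-1=1
Step 8: prey: 11+3-0=14; pred: 1+0-0=1
Step 9: prey: 14+4-0=18; pred: 1+0-0=1
Step 10: prey: 18+5-0=23; pred: 1+0-0=1
Step 11: prey: 23+6-1=28; pred: 1+0-0=1
Step 12: prey: 28+8-1=35; pred: 1+0-0=1
Max prey = 35 at step 12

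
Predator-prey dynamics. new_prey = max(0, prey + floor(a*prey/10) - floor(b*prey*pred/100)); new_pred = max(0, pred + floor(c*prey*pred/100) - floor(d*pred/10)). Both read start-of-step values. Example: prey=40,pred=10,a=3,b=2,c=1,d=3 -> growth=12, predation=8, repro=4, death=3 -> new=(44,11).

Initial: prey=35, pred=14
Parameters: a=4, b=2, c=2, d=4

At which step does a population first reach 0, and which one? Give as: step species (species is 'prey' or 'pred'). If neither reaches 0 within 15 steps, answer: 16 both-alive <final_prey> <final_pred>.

Step 1: prey: 35+14-9=40; pred: 14+9-5=18
Step 2: prey: 40+16-14=42; pred: 18+14-7=25
Step 3: prey: 42+16-21=37; pred: 25+21-10=36
Step 4: prey: 37+14-26=25; pred: 36+26-14=48
Step 5: prey: 25+10-24=11; pred: 48+24-19=53
Step 6: prey: 11+4-11=4; pred: 53+11-21=43
Step 7: prey: 4+1-3=2; pred: 43+3-17=29
Step 8: prey: 2+0-1=1; pred: 29+1-11=19
Step 9: prey: 1+0-0=1; pred: 19+0-7=12
Step 10: prey: 1+0-0=1; pred: 12+0-4=8
Step 11: prey: 1+0-0=1; pred: 8+0-3=5
Step 12: prey: 1+0-0=1; pred: 5+0-2=3
Step 13: prey: 1+0-0=1; pred: 3+0-1=2
Step 14: prey: 1+0-0=1; pred: 2+0-0=2
Steps 15-15: state stable at prey=1, pred=2 (no change)
No extinction within 15 steps

Answer: 16 both-alive 1 2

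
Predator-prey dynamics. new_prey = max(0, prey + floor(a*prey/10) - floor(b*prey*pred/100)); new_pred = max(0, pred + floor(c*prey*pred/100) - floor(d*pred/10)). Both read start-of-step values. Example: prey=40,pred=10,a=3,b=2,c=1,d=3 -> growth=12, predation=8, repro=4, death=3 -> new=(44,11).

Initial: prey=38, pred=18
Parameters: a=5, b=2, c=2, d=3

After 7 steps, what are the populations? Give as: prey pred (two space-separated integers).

Answer: 0 35

Derivation:
Step 1: prey: 38+19-13=44; pred: 18+13-5=26
Step 2: prey: 44+22-22=44; pred: 26+22-7=41
Step 3: prey: 44+22-36=30; pred: 41+36-12=65
Step 4: prey: 30+15-39=6; pred: 65+39-19=85
Step 5: prey: 6+3-10=0; pred: 85+10-25=70
Step 6: prey: 0+0-0=0; pred: 70+0-21=49
Step 7: prey: 0+0-0=0; pred: 49+0-14=35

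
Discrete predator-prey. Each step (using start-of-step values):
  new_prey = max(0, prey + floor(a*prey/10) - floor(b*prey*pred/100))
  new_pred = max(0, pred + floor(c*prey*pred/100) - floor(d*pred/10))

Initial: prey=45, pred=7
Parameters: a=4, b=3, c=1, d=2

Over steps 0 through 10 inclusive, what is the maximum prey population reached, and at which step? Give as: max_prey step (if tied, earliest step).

Step 1: prey: 45+18-9=54; pred: 7+3-1=9
Step 2: prey: 54+21-14=61; pred: 9+4-1=12
Step 3: prey: 61+24-21=64; pred: 12+7-2=17
Step 4: prey: 64+25-32=57; pred: 17+10-3=24
Step 5: prey: 57+22-41=38; pred: 24+13-4=33
Step 6: prey: 38+15-37=16; pred: 33+12-6=39
Step 7: prey: 16+6-18=4; pred: 39+6-7=38
Step 8: prey: 4+1-4=1; pred: 38+1-7=32
Step 9: prey: 1+0-0=1; pred: 32+0-6=26
Step 10: prey: 1+0-0=1; pred: 26+0-5=21
Max prey = 64 at step 3

Answer: 64 3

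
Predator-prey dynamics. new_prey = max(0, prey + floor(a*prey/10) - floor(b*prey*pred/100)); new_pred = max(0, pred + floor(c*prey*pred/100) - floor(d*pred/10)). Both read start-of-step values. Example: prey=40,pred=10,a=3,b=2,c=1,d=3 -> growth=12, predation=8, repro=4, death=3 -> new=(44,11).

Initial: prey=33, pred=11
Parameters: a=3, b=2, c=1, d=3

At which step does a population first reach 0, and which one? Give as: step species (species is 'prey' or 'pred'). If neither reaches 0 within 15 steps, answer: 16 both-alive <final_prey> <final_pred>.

Step 1: prey: 33+9-7=35; pred: 11+3-3=11
Step 2: prey: 35+10-7=38; pred: 11+3-3=11
Step 3: prey: 38+11-8=41; pred: 11+4-3=12
Step 4: prey: 41+12-9=44; pred: 12+4-3=13
Step 5: prey: 44+13-11=46; pred: 13+5-3=15
Step 6: prey: 46+13-13=46; pred: 15+6-4=17
Step 7: prey: 46+13-15=44; pred: 17+7-5=19
Step 8: prey: 44+13-16=41; pred: 19+8-5=22
Step 9: prey: 41+12-18=35; pred: 22+9-6=25
Step 10: prey: 35+10-17=28; pred: 25+8-7=26
Step 11: prey: 28+8-14=22; pred: 26+7-7=26
Step 12: prey: 22+6-11=17; pred: 26+5-7=24
Step 13: prey: 17+5-8=14; pred: 24+4-7=21
Step 14: prey: 14+4-5=13; pred: 21+2-6=17
Step 15: prey: 13+3-4=12; pred: 17+2-5=14
No extinction within 15 steps

Answer: 16 both-alive 12 14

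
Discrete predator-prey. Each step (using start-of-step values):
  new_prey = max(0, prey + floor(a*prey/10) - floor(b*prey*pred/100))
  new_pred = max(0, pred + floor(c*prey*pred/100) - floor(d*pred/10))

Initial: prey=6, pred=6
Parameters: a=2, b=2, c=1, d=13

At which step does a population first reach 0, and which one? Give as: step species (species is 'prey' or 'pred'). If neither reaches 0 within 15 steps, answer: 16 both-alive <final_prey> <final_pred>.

Answer: 1 pred

Derivation:
Step 1: prey: 6+1-0=7; pred: 6+0-7=0
First extinction: pred at step 1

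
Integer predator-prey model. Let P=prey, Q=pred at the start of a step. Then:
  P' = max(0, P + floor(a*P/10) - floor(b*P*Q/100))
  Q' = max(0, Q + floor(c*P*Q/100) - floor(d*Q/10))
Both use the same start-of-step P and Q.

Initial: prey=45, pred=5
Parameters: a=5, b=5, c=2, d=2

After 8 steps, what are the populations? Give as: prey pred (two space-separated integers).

Answer: 0 23

Derivation:
Step 1: prey: 45+22-11=56; pred: 5+4-1=8
Step 2: prey: 56+28-22=62; pred: 8+8-1=15
Step 3: prey: 62+31-46=47; pred: 15+18-3=30
Step 4: prey: 47+23-70=0; pred: 30+28-6=52
Step 5: prey: 0+0-0=0; pred: 52+0-10=42
Step 6: prey: 0+0-0=0; pred: 42+0-8=34
Step 7: prey: 0+0-0=0; pred: 34+0-6=28
Step 8: prey: 0+0-0=0; pred: 28+0-5=23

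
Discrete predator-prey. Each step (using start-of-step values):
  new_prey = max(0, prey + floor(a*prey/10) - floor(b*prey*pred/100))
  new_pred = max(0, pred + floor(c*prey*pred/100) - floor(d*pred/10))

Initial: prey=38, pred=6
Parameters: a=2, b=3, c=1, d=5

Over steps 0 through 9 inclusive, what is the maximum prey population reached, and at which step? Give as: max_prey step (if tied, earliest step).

Answer: 82 9

Derivation:
Step 1: prey: 38+7-6=39; pred: 6+2-3=5
Step 2: prey: 39+7-5=41; pred: 5+1-2=4
Step 3: prey: 41+8-4=45; pred: 4+1-2=3
Step 4: prey: 45+9-4=50; pred: 3+1-1=3
Step 5: prey: 50+10-4=56; pred: 3+1-1=3
Step 6: prey: 56+11-5=62; pred: 3+1-1=3
Step 7: prey: 62+12-5=69; pred: 3+1-1=3
Step 8: prey: 69+13-6=76; pred: 3+2-1=4
Step 9: prey: 76+15-9=82; pred: 4+3-2=5
Max prey = 82 at step 9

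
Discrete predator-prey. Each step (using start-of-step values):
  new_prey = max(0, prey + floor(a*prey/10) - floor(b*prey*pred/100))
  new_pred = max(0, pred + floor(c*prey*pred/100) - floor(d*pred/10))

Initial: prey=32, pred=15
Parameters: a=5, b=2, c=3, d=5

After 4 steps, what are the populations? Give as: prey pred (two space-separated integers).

Answer: 9 90

Derivation:
Step 1: prey: 32+16-9=39; pred: 15+14-7=22
Step 2: prey: 39+19-17=41; pred: 22+25-11=36
Step 3: prey: 41+20-29=32; pred: 36+44-18=62
Step 4: prey: 32+16-39=9; pred: 62+59-31=90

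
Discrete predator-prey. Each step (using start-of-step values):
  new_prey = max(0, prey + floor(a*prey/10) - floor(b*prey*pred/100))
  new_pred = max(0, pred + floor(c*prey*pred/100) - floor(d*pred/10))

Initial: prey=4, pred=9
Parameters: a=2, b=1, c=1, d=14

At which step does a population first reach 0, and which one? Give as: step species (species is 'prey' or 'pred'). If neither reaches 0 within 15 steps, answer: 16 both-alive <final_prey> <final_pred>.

Answer: 1 pred

Derivation:
Step 1: prey: 4+0-0=4; pred: 9+0-12=0
First extinction: pred at step 1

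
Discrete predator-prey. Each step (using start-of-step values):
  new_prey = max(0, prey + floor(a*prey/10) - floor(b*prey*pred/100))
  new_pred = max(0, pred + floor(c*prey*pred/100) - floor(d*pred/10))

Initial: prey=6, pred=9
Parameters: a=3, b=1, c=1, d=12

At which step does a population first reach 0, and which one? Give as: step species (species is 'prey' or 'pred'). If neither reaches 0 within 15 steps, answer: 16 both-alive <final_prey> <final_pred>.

Answer: 1 pred

Derivation:
Step 1: prey: 6+1-0=7; pred: 9+0-10=0
First extinction: pred at step 1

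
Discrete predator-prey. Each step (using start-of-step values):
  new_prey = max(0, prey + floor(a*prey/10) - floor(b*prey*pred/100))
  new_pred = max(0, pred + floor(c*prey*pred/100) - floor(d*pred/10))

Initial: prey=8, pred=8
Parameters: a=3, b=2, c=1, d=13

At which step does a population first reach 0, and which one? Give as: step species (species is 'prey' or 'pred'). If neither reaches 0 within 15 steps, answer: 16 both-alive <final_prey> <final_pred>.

Answer: 1 pred

Derivation:
Step 1: prey: 8+2-1=9; pred: 8+0-10=0
First extinction: pred at step 1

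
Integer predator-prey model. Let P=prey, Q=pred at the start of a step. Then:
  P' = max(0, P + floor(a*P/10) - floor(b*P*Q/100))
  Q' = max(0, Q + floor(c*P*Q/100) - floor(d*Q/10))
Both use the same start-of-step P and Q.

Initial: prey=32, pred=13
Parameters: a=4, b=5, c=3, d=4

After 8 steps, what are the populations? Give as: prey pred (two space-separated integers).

Answer: 0 3

Derivation:
Step 1: prey: 32+12-20=24; pred: 13+12-5=20
Step 2: prey: 24+9-24=9; pred: 20+14-8=26
Step 3: prey: 9+3-11=1; pred: 26+7-10=23
Step 4: prey: 1+0-1=0; pred: 23+0-9=14
Step 5: prey: 0+0-0=0; pred: 14+0-5=9
Step 6: prey: 0+0-0=0; pred: 9+0-3=6
Step 7: prey: 0+0-0=0; pred: 6+0-2=4
Step 8: prey: 0+0-0=0; pred: 4+0-1=3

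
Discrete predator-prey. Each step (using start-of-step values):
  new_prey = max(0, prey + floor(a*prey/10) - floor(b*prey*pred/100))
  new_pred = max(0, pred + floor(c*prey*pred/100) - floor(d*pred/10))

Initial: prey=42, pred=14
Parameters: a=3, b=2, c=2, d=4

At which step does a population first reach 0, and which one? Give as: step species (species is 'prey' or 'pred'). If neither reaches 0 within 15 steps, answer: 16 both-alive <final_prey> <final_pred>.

Step 1: prey: 42+12-11=43; pred: 14+11-5=20
Step 2: prey: 43+12-17=38; pred: 20+17-8=29
Step 3: prey: 38+11-22=27; pred: 29+22-11=40
Step 4: prey: 27+8-21=14; pred: 40+21-16=45
Step 5: prey: 14+4-12=6; pred: 45+12-18=39
Step 6: prey: 6+1-4=3; pred: 39+4-15=28
Step 7: prey: 3+0-1=2; pred: 28+1-11=18
Step 8: prey: 2+0-0=2; pred: 18+0-7=11
Step 9: prey: 2+0-0=2; pred: 11+0-4=7
Step 10: prey: 2+0-0=2; pred: 7+0-2=5
Step 11: prey: 2+0-0=2; pred: 5+0-2=3
Step 12: prey: 2+0-0=2; pred: 3+0-1=2
Step 13: prey: 2+0-0=2; pred: 2+0-0=2
Steps 14-15: state stable at prey=2, pred=2 (no change)
No extinction within 15 steps

Answer: 16 both-alive 2 2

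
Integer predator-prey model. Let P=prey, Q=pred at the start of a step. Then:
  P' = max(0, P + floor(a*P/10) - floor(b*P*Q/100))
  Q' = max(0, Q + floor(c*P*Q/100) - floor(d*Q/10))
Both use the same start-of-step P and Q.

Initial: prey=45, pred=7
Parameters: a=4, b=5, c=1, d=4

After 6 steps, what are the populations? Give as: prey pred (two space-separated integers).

Step 1: prey: 45+18-15=48; pred: 7+3-2=8
Step 2: prey: 48+19-19=48; pred: 8+3-3=8
Step 3: prey: 48+19-19=48; pred: 8+3-3=8
Step 4: prey: 48+19-19=48; pred: 8+3-3=8
Step 5: prey: 48+19-19=48; pred: 8+3-3=8
Step 6: prey: 48+19-19=48; pred: 8+3-3=8

Answer: 48 8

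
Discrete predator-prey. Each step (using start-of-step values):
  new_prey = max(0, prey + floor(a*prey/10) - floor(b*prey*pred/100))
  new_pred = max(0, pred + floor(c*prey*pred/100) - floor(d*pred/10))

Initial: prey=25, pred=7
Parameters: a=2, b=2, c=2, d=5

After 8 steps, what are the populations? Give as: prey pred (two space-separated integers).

Step 1: prey: 25+5-3=27; pred: 7+3-3=7
Step 2: prey: 27+5-3=29; pred: 7+3-3=7
Step 3: prey: 29+5-4=30; pred: 7+4-3=8
Step 4: prey: 30+6-4=32; pred: 8+4-4=8
Step 5: prey: 32+6-5=33; pred: 8+5-4=9
Step 6: prey: 33+6-5=34; pred: 9+5-4=10
Step 7: prey: 34+6-6=34; pred: 10+6-5=11
Step 8: prey: 34+6-7=33; pred: 11+7-5=13

Answer: 33 13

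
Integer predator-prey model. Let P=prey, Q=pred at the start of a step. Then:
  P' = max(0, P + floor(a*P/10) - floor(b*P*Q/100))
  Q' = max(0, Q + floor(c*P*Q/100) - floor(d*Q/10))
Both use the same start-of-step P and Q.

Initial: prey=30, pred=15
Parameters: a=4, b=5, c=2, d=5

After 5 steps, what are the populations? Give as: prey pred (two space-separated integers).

Step 1: prey: 30+12-22=20; pred: 15+9-7=17
Step 2: prey: 20+8-17=11; pred: 17+6-8=15
Step 3: prey: 11+4-8=7; pred: 15+3-7=11
Step 4: prey: 7+2-3=6; pred: 11+1-5=7
Step 5: prey: 6+2-2=6; pred: 7+0-3=4

Answer: 6 4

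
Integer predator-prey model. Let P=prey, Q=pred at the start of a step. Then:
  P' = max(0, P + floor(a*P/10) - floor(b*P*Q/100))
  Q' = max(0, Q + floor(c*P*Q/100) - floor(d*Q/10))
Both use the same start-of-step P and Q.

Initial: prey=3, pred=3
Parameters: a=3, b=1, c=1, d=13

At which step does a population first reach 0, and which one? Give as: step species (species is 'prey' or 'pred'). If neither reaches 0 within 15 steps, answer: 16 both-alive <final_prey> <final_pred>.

Answer: 1 pred

Derivation:
Step 1: prey: 3+0-0=3; pred: 3+0-3=0
First extinction: pred at step 1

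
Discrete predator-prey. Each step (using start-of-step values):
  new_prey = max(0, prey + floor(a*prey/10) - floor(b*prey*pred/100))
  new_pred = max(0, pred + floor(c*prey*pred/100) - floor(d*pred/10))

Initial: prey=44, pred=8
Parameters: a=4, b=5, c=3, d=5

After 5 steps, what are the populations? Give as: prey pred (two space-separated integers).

Step 1: prey: 44+17-17=44; pred: 8+10-4=14
Step 2: prey: 44+17-30=31; pred: 14+18-7=25
Step 3: prey: 31+12-38=5; pred: 25+23-12=36
Step 4: prey: 5+2-9=0; pred: 36+5-18=23
Step 5: prey: 0+0-0=0; pred: 23+0-11=12

Answer: 0 12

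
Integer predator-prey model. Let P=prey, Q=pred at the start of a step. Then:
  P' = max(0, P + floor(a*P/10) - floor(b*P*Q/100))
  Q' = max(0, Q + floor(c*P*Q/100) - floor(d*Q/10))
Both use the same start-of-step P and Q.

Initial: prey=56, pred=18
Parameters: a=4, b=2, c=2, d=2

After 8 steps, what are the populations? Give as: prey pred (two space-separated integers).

Step 1: prey: 56+22-20=58; pred: 18+20-3=35
Step 2: prey: 58+23-40=41; pred: 35+40-7=68
Step 3: prey: 41+16-55=2; pred: 68+55-13=110
Step 4: prey: 2+0-4=0; pred: 110+4-22=92
Step 5: prey: 0+0-0=0; pred: 92+0-18=74
Step 6: prey: 0+0-0=0; pred: 74+0-14=60
Step 7: prey: 0+0-0=0; pred: 60+0-12=48
Step 8: prey: 0+0-0=0; pred: 48+0-9=39

Answer: 0 39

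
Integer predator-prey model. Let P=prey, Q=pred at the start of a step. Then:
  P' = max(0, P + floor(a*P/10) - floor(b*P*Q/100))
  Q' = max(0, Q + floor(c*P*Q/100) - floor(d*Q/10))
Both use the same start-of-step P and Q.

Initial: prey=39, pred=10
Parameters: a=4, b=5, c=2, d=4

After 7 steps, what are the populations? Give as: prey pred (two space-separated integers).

Answer: 3 5

Derivation:
Step 1: prey: 39+15-19=35; pred: 10+7-4=13
Step 2: prey: 35+14-22=27; pred: 13+9-5=17
Step 3: prey: 27+10-22=15; pred: 17+9-6=20
Step 4: prey: 15+6-15=6; pred: 20+6-8=18
Step 5: prey: 6+2-5=3; pred: 18+2-7=13
Step 6: prey: 3+1-1=3; pred: 13+0-5=8
Step 7: prey: 3+1-1=3; pred: 8+0-3=5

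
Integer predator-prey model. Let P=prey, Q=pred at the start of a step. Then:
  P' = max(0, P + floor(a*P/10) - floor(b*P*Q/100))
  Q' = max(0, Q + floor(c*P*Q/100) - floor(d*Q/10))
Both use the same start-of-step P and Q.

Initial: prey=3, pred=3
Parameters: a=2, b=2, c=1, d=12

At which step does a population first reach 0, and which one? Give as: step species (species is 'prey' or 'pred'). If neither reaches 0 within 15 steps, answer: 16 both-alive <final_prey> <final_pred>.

Step 1: prey: 3+0-0=3; pred: 3+0-3=0
First extinction: pred at step 1

Answer: 1 pred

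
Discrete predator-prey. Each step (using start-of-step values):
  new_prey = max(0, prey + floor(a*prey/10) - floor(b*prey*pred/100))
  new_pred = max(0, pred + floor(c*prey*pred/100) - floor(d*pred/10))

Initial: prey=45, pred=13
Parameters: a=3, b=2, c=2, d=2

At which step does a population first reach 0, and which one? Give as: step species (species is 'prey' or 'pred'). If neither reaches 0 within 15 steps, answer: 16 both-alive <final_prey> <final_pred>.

Step 1: prey: 45+13-11=47; pred: 13+11-2=22
Step 2: prey: 47+14-20=41; pred: 22+20-4=38
Step 3: prey: 41+12-31=22; pred: 38+31-7=62
Step 4: prey: 22+6-27=1; pred: 62+27-12=77
Step 5: prey: 1+0-1=0; pred: 77+1-15=63
First extinction: prey at step 5

Answer: 5 prey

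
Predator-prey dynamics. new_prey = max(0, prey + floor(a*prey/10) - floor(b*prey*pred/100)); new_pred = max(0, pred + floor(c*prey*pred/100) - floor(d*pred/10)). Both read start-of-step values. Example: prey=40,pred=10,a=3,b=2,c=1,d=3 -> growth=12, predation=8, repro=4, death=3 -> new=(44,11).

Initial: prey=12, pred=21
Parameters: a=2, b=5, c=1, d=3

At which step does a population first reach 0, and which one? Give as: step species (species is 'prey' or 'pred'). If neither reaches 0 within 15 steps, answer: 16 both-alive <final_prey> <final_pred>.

Step 1: prey: 12+2-12=2; pred: 21+2-6=17
Step 2: prey: 2+0-1=1; pred: 17+0-5=12
Step 3: prey: 1+0-0=1; pred: 12+0-3=9
Step 4: prey: 1+0-0=1; pred: 9+0-2=7
Step 5: prey: 1+0-0=1; pred: 7+0-2=5
Step 6: prey: 1+0-0=1; pred: 5+0-1=4
Step 7: prey: 1+0-0=1; pred: 4+0-1=3
Step 8: prey: 1+0-0=1; pred: 3+0-0=3
Steps 9-15: state stable at prey=1, pred=3 (no change)
No extinction within 15 steps

Answer: 16 both-alive 1 3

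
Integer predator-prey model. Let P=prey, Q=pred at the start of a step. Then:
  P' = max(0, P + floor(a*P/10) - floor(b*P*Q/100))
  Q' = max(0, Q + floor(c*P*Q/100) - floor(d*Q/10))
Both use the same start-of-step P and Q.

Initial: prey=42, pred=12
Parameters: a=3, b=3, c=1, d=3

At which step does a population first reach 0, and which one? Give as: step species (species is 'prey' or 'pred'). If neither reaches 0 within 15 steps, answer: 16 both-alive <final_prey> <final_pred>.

Step 1: prey: 42+12-15=39; pred: 12+5-3=14
Step 2: prey: 39+11-16=34; pred: 14+5-4=15
Step 3: prey: 34+10-15=29; pred: 15+5-4=16
Step 4: prey: 29+8-13=24; pred: 16+4-4=16
Step 5: prey: 24+7-11=20; pred: 16+3-4=15
Step 6: prey: 20+6-9=17; pred: 15+3-4=14
Step 7: prey: 17+5-7=15; pred: 14+2-4=12
Step 8: prey: 15+4-5=14; pred: 12+1-3=10
Step 9: prey: 14+4-4=14; pred: 10+1-3=8
Step 10: prey: 14+4-3=15; pred: 8+1-2=7
Step 11: prey: 15+4-3=16; pred: 7+1-2=6
Step 12: prey: 16+4-2=18; pred: 6+0-1=5
Step 13: prey: 18+5-2=21; pred: 5+0-1=4
Step 14: prey: 21+6-2=25; pred: 4+0-1=3
Step 15: prey: 25+7-2=30; pred: 3+0-0=3
No extinction within 15 steps

Answer: 16 both-alive 30 3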